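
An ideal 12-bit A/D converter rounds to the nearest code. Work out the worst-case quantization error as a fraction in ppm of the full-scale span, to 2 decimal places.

122.07 ppm

Rounding → worst-case error = ½ LSB = V_FS/2^13, so 1e+06/8192 = 122.07 ppm of full scale.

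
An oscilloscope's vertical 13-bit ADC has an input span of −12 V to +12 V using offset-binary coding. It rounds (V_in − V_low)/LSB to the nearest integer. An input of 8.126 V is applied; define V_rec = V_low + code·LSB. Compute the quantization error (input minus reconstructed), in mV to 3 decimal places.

Step size: 24 V ÷ 2^13 = 2.930 mV.
(V_in − V_low)/LSB = (8.126 − (−12))/0.00292969 = 6869.6747 → code 6870 (round).
Reconstructed: 8.1269531 V.
Error = 8.126 − 8.1269531 = -0.000953125 V = -0.953 mV.

-0.953 mV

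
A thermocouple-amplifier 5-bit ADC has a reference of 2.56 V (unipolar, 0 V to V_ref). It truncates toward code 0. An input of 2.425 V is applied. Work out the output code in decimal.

Full-scale span = 2.56 V; LSB = 2.56/2^5 = 80.000 mV.
(V_in − V_low)/LSB = (2.425 − 0) / 0.08 = 30.312.
Floor → code 30.

code 30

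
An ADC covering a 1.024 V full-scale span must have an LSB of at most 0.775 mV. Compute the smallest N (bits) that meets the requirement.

11 bits

Number of steps required ≥ 1.024 V / 0.775 mV = 1321.29.
Need 2^N ≥ 1321.29; 2^10 = 1024, 2^11 = 2048.
Minimum N = 11.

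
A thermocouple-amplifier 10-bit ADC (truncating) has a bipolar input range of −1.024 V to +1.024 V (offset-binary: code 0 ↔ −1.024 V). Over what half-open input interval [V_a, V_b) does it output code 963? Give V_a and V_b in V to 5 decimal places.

[0.90200 V, 0.90400 V)

LSB = 2.048/2^10 = 2.000 mV.
V_a = V_low + 963·LSB = 0.902 V; V_b = V_low + 964·LSB = 0.904 V.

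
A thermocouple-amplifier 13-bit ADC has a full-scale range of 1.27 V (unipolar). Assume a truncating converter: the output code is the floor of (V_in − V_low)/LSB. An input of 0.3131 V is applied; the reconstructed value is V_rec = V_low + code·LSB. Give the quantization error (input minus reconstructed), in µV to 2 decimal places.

Step size: 1.27 V ÷ 2^13 = 155.03 µV.
(0.3131 − 0)/0.000155029 = 2019.6183; ⌊·⌋ gives code 2019.
Code 2019 maps back to 0 + 2019×0.000155029 V = 0.31300415 V.
V_in − V_rec = 9.58496e-05 V = 95.85 µV.

95.85 µV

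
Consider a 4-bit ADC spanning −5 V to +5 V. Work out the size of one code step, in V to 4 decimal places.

0.6250 V

Full-scale span = 10 V.
LSB = 10 / 2^4 = 10 / 16 = 0.625 V = 0.6250 V.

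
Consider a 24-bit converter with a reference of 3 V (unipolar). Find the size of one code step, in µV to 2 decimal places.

0.18 µV

Full-scale span = 3 V.
LSB = 3 / 2^24 = 3 / 16777216 = 1.78814e-07 V = 0.18 µV.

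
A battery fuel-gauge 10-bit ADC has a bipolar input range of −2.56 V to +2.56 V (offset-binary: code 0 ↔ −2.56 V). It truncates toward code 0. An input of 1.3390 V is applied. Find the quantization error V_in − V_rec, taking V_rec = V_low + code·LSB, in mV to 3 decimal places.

Step size: 5.12 V ÷ 2^10 = 5.000 mV.
(1.3390 − (−2.56))/0.005 = 779.8000; ⌊·⌋ gives code 779.
V_rec = (−2.56) + 779·0.005 = 1.335 V.
V_in − V_rec = 0.004 V = 4.000 mV.

4.000 mV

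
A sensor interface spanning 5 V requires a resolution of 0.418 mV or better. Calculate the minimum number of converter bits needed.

Number of steps required ≥ 5 V / 0.418 mV = 11961.72.
Need 2^N ≥ 11961.72; 2^13 = 8192, 2^14 = 16384.
Minimum N = 14.

14 bits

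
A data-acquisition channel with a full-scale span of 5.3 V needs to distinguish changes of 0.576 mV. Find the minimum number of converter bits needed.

14 bits

Number of steps required ≥ 5.3 V / 0.576 mV = 9201.39.
Need 2^N ≥ 9201.39; 2^13 = 8192, 2^14 = 16384.
Minimum N = 14.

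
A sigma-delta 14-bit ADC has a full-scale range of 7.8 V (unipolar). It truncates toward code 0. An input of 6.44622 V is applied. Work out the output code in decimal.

code 13540

With 16384 levels over 7.8 V, one step is 476.07 µV.
Input sits at 13540.368 steps above V_low.
⌊·⌋(13540.368) = 13540.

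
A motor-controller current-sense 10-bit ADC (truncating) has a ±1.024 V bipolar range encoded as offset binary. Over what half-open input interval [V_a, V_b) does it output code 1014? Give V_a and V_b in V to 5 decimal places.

[1.00400 V, 1.00600 V)

LSB = 2.048/2^10 = 2.000 mV.
V_a = V_low + 1014·LSB = 1.004 V; V_b = V_low + 1015·LSB = 1.006 V.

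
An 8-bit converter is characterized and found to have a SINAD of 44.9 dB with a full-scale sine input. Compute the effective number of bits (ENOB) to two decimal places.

ENOB = (SINAD − 1.76) / 6.02 = (44.9 − 1.76)/6.02 = 7.166.

7.17 bits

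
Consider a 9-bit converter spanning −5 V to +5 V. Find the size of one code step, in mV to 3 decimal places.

19.531 mV

Full-scale span = 10 V.
LSB = 10 / 2^9 = 10 / 512 = 0.0195312 V = 19.531 mV.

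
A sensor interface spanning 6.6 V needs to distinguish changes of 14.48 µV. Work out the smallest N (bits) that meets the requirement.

Number of steps required ≥ 6.6 V / 14.48 µV = 455801.10.
Need 2^N ≥ 455801.10; 2^18 = 262144, 2^19 = 524288.
Minimum N = 19.

19 bits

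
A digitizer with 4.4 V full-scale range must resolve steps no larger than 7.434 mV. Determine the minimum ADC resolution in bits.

10 bits

Number of steps required ≥ 4.4 V / 7.434 mV = 591.88.
Need 2^N ≥ 591.88; 2^9 = 512, 2^10 = 1024.
Minimum N = 10.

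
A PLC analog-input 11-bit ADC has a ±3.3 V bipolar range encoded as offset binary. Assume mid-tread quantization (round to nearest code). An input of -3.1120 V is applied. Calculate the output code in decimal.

code 58

With 2048 levels over 6.6 V, one step is 3.223 mV.
Input sits at 58.337 steps above V_low.
So the output code is 58.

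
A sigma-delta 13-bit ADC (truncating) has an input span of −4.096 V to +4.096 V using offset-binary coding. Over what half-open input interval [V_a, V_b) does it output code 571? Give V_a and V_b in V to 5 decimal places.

[-3.52500 V, -3.52400 V)

LSB = 8.192/2^13 = 1.000 mV.
V_a = V_low + 571·LSB = -3.525 V; V_b = V_low + 572·LSB = -3.524 V.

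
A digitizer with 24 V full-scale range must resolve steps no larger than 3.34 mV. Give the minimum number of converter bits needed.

Number of steps required ≥ 24 V / 3.34 mV = 7185.63.
Need 2^N ≥ 7185.63; 2^12 = 4096, 2^13 = 8192.
Minimum N = 13.

13 bits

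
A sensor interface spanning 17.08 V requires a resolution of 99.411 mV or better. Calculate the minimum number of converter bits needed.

Number of steps required ≥ 17.08 V / 99.411 mV = 171.81.
Need 2^N ≥ 171.81; 2^7 = 128, 2^8 = 256.
Minimum N = 8.

8 bits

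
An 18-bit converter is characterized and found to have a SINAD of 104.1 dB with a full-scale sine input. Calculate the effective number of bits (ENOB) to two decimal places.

17.00 bits

ENOB = (SINAD − 1.76) / 6.02 = (104.1 − 1.76)/6.02 = 17.000.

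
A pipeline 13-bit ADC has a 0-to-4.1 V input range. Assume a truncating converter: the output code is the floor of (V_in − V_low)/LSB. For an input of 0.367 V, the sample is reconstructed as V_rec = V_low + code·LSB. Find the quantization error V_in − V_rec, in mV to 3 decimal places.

0.142 mV

LSB = 4.1/2^13 = 0.500 mV.
Scaled input = 733.2839 LSBs, so code = 733.
V_rec = 0 + 733·0.000500488 = 0.36685791 V.
Difference: 0.00014209 V → 0.142 mV.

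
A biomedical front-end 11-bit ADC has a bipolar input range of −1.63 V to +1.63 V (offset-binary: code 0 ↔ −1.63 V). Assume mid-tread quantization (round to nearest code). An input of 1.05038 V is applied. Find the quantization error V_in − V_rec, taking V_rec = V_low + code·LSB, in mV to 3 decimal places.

One LSB is 3.26 V / 2048 = 1.592 mV.
Scaled input = 1683.8706 LSBs, so code = 1684.
Code 1684 maps back to (−1.63) + 1684×0.0015918 V = 1.0505859 V.
Error = 1.05038 − 1.0505859 = -0.000205938 V = -0.206 mV.

-0.206 mV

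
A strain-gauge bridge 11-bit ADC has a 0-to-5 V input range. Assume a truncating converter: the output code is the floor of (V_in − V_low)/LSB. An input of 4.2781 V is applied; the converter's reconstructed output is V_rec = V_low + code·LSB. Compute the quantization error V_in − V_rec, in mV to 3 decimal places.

0.756 mV

Step size: 5 V ÷ 2^11 = 2.441 mV.
(V_in − V_low)/LSB = (4.2781 − 0)/0.00244141 = 1752.3098 → code 1752 (floor).
Code 1752 maps back to 0 + 1752×0.00244141 V = 4.2773438 V.
Difference: 0.00075625 V → 0.756 mV.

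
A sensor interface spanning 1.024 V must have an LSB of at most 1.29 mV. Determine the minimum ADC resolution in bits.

10 bits

Number of steps required ≥ 1.024 V / 1.29 mV = 793.80.
Need 2^N ≥ 793.80; 2^9 = 512, 2^10 = 1024.
Minimum N = 10.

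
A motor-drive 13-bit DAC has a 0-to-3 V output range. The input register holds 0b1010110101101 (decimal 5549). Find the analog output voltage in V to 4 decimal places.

2.0321 V

LSB = 3 V / 2^13 = 366.21 µV.
Code 0b1010110101101 = 5549 decimal.
V_out = 0 + 5549 × 0.000366211 V = 2.0321 V.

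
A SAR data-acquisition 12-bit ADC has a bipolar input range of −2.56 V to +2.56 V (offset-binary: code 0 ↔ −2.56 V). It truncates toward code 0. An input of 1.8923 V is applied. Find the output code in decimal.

code 3561

Full-scale span = 5.12 V; LSB = 5.12/2^12 = 1.250 mV.
(1.8923 − (−2.56)) / 0.00125 = 3561.840 LSBs.
Floor → code 3561.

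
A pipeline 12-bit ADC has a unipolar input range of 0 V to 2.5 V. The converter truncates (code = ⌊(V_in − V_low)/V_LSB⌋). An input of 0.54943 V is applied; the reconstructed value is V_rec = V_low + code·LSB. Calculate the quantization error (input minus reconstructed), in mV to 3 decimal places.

0.114 mV

One LSB is 2.5 V / 4096 = 0.610 mV.
(V_in − V_low)/LSB = (0.54943 − 0)/0.000610352 = 900.1861 → code 900 (floor).
Reconstructed: 0.54931641 V.
Error = 0.54943 − 0.54931641 = 0.000113594 V = 0.114 mV.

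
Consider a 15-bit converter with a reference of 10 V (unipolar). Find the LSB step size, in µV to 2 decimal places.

Full-scale span = 10 V.
LSB = 10 / 2^15 = 10 / 32768 = 0.000305176 V = 305.18 µV.

305.18 µV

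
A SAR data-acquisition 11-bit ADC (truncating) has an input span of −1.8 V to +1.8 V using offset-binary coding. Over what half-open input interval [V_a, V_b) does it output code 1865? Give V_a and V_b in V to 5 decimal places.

[1.47832 V, 1.48008 V)

LSB = 3.6/2^11 = 1.758 mV.
V_a = V_low + 1865·LSB = 1.47832 V; V_b = V_low + 1866·LSB = 1.48008 V.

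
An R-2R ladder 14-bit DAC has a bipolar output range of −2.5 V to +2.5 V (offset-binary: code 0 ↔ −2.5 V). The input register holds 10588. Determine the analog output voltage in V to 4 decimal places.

0.7312 V

LSB = 5 V / 2^14 = 305.18 µV.
V_out = (−2.5) + 10588 × 0.000305176 V = 0.731201 V.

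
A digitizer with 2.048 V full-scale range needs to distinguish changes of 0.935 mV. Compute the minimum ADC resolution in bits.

12 bits

Number of steps required ≥ 2.048 V / 0.935 mV = 2190.37.
Need 2^N ≥ 2190.37; 2^11 = 2048, 2^12 = 4096.
Minimum N = 12.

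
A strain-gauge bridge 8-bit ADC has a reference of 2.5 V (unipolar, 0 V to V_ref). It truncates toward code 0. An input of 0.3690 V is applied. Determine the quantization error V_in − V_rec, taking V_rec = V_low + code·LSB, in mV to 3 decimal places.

LSB = 2.5/2^8 = 9.766 mV.
(V_in − V_low)/LSB = (0.3690 − 0)/0.00976562 = 37.7856 → code 37 (floor).
Code 37 maps back to 0 + 37×0.00976562 V = 0.36132812 V.
Error = 0.3690 − 0.36132812 = 0.00767187 V = 7.672 mV.

7.672 mV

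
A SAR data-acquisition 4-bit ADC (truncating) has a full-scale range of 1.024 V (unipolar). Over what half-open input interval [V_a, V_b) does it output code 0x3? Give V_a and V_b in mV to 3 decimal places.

LSB = 1.024/2^4 = 64.000 mV.
Code 0x3 = 3 decimal.
V_a = V_low + 3·LSB = 0.192 V; V_b = V_low + 4·LSB = 0.256 V.

[192.000 mV, 256.000 mV)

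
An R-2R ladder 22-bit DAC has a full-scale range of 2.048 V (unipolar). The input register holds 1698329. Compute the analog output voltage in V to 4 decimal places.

LSB = 2.048 V / 2^22 = 0.49 µV.
V_out = 0 + 1698329 × 4.88281e-07 V = 0.829262 V.

0.8293 V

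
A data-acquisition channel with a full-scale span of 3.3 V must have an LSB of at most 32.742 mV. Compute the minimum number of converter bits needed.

7 bits

Number of steps required ≥ 3.3 V / 32.742 mV = 100.79.
Need 2^N ≥ 100.79; 2^6 = 64, 2^7 = 128.
Minimum N = 7.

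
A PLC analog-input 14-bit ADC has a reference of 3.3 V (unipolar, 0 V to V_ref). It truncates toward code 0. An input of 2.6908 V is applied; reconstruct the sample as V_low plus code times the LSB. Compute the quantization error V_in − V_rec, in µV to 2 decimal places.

One LSB is 3.3 V / 16384 = 201.42 µV.
(V_in − V_low)/LSB = (2.6908 − 0)/0.000201416 = 13359.4143 → code 13359 (floor).
V_rec = 0 + 13359·0.000201416 = 2.6907166 V.
Error = 2.6908 − 2.6907166 = 8.34473e-05 V = 83.45 µV.

83.45 µV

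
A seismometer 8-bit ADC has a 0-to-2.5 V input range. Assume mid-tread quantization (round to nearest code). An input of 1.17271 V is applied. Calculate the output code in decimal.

code 120

LSB = 2.5 V / 256 = 9.766 mV.
(1.17271 − 0) / 0.00976562 = 120.086 LSBs.
Round → code 120.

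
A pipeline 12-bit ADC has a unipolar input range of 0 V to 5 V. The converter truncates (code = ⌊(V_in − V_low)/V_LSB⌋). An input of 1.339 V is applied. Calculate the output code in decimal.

With 4096 levels over 5 V, one step is 1.221 mV.
(1.339 − 0) / 0.0012207 = 1096.909 LSBs.
⌊·⌋(1096.909) = 1096.

code 1096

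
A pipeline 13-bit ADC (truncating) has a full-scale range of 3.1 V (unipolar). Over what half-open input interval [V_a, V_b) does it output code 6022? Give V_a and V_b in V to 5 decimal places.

LSB = 3.1/2^13 = 378.42 µV.
V_a = V_low + 6022·LSB = 2.27883 V; V_b = V_low + 6023·LSB = 2.27921 V.

[2.27883 V, 2.27921 V)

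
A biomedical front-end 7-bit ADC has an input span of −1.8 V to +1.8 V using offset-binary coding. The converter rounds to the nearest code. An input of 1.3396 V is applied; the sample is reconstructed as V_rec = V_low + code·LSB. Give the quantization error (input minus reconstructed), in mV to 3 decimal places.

LSB = 3.6/2^7 = 28.125 mV.
(V_in − V_low)/LSB = (1.3396 − (−1.8))/0.028125 = 111.6302 → code 112 (round).
Code 112 maps back to (−1.8) + 112×0.028125 V = 1.35 V.
Error = 1.3396 − 1.35 = -0.0104 V = -10.400 mV.

-10.400 mV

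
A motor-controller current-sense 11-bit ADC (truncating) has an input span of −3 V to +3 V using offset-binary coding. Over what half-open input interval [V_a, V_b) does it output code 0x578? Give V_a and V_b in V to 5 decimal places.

LSB = 6/2^11 = 2.930 mV.
Code 0x578 = 1400 decimal.
V_a = V_low + 1400·LSB = 1.10156 V; V_b = V_low + 1401·LSB = 1.10449 V.

[1.10156 V, 1.10449 V)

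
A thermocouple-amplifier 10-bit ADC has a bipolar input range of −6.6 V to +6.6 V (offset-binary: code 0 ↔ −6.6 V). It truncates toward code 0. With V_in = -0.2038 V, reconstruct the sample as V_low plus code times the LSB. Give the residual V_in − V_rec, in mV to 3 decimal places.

LSB = 13.2/2^10 = 12.891 mV.
(V_in − V_low)/LSB = (-0.2038 − (−6.6))/0.0128906 = 496.1901 → code 496 (floor).
Reconstructed: -0.20625 V.
V_in − V_rec = 0.00245 V = 2.450 mV.

2.450 mV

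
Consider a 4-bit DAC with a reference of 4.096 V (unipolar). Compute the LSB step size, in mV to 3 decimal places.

256.000 mV

Full-scale span = 4.096 V.
LSB = 4.096 / 2^4 = 4.096 / 16 = 0.256 V = 256.000 mV.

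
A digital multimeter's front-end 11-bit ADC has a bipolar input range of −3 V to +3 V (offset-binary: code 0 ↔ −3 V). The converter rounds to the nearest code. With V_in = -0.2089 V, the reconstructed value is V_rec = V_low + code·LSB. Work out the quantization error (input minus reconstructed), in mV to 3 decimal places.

-0.892 mV

LSB = 6/2^11 = 2.930 mV.
(V_in − V_low)/LSB = (-0.2089 − (−3))/0.00292969 = 952.6955 → code 953 (round).
Reconstructed: -0.20800781 V.
Difference: -0.000892187 V → -0.892 mV.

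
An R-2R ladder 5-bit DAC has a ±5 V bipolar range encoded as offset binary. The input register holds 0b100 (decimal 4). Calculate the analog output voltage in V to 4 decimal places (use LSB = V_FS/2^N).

LSB = 10 V / 2^5 = 312.500 mV.
Code 0b100 = 4 decimal.
V_out = (−5) + 4 × 0.3125 V = -3.75 V.

-3.7500 V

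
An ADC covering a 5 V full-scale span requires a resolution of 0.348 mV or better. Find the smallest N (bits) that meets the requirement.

14 bits

Number of steps required ≥ 5 V / 0.348 mV = 14367.82.
Need 2^N ≥ 14367.82; 2^13 = 8192, 2^14 = 16384.
Minimum N = 14.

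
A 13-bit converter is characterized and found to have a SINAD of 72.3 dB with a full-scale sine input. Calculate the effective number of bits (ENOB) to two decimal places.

ENOB = (SINAD − 1.76) / 6.02 = (72.3 − 1.76)/6.02 = 11.718.

11.72 bits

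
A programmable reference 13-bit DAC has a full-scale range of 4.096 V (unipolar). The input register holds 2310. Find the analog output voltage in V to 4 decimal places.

1.1550 V

LSB = 4.096 V / 2^13 = 0.500 mV.
V_out = 0 + 2310 × 0.0005 V = 1.155 V.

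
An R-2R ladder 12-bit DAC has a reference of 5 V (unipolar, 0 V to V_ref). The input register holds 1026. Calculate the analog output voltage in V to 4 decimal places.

LSB = 5 V / 2^12 = 1.221 mV.
V_out = 0 + 1026 × 0.0012207 V = 1.25244 V.

1.2524 V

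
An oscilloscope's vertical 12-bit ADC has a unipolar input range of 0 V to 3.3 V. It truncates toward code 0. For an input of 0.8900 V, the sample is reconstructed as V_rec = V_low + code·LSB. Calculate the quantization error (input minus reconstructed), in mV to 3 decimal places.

0.547 mV

LSB = 3.3/2^12 = 0.806 mV.
(V_in − V_low)/LSB = (0.8900 − 0)/0.000805664 = 1104.6788 → code 1104 (floor).
Code 1104 maps back to 0 + 1104×0.000805664 V = 0.88945312 V.
Error = 0.8900 − 0.88945312 = 0.000546875 V = 0.547 mV.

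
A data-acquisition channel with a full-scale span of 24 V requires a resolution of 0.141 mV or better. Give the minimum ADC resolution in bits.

18 bits

Number of steps required ≥ 24 V / 0.141 mV = 170212.77.
Need 2^N ≥ 170212.77; 2^17 = 131072, 2^18 = 262144.
Minimum N = 18.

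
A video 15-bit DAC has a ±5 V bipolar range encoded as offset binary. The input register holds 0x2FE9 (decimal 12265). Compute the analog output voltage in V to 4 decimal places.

LSB = 10 V / 2^15 = 305.18 µV.
Code 0x2FE9 = 12265 decimal.
V_out = (−5) + 12265 × 0.000305176 V = -1.25702 V.

-1.2570 V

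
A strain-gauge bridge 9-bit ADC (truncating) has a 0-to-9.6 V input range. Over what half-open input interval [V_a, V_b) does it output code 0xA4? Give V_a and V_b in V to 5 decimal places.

[3.07500 V, 3.09375 V)

LSB = 9.6/2^9 = 18.750 mV.
Code 0xA4 = 164 decimal.
V_a = V_low + 164·LSB = 3.075 V; V_b = V_low + 165·LSB = 3.09375 V.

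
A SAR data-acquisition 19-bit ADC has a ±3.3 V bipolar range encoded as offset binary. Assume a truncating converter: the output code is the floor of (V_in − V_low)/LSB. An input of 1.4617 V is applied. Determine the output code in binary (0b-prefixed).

code 0b1011100010110010001 (decimal 378257)

With 524288 levels over 6.6 V, one step is 12.59 µV.
Input sits at 378257.904 steps above V_low.
⌊·⌋(378257.904) = 378257.
In binary (0b-prefixed): 0b1011100010110010001.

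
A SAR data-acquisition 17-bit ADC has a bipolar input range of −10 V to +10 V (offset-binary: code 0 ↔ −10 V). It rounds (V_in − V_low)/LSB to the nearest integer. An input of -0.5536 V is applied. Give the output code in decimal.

LSB = 20 V / 131072 = 152.59 µV.
Input sits at 61907.927 steps above V_low.
So the output code is 61908.

code 61908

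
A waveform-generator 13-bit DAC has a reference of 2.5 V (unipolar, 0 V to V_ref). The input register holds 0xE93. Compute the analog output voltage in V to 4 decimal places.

1.1386 V

LSB = 2.5 V / 2^13 = 305.18 µV.
Code 0xE93 = 3731 decimal.
V_out = 0 + 3731 × 0.000305176 V = 1.13861 V.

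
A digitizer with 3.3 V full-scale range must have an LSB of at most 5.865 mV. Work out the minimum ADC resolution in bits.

10 bits

Number of steps required ≥ 3.3 V / 5.865 mV = 562.66.
Need 2^N ≥ 562.66; 2^9 = 512, 2^10 = 1024.
Minimum N = 10.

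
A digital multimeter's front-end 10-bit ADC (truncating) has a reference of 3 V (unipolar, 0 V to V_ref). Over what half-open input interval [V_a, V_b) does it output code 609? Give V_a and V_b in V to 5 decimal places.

LSB = 3/2^10 = 2.930 mV.
V_a = V_low + 609·LSB = 1.78418 V; V_b = V_low + 610·LSB = 1.78711 V.

[1.78418 V, 1.78711 V)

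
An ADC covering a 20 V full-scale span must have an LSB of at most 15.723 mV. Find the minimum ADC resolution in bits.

11 bits

Number of steps required ≥ 20 V / 15.723 mV = 1272.02.
Need 2^N ≥ 1272.02; 2^10 = 1024, 2^11 = 2048.
Minimum N = 11.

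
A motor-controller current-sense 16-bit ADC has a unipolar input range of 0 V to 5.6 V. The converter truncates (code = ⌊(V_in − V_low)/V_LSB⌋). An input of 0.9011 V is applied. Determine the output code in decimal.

code 10545

Full-scale span = 5.6 V; LSB = 5.6/2^16 = 85.45 µV.
Input sits at 10545.445 steps above V_low.
So the output code is 10545.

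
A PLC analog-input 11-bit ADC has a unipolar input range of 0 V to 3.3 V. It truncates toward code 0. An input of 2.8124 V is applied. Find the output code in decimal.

Full-scale span = 3.3 V; LSB = 3.3/2^11 = 1.611 mV.
(V_in − V_low)/LSB = (2.8124 − 0) / 0.00161133 = 1745.392.
⌊·⌋(1745.392) = 1745.

code 1745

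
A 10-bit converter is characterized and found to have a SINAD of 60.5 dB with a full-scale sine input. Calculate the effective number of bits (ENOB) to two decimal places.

9.76 bits

ENOB = (SINAD − 1.76) / 6.02 = (60.5 − 1.76)/6.02 = 9.757.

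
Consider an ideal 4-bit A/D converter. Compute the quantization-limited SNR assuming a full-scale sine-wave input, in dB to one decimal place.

SNR ≈ 6.02·N + 1.76 dB = 6.02·4 + 1.76 = 25.84 dB.

25.8 dB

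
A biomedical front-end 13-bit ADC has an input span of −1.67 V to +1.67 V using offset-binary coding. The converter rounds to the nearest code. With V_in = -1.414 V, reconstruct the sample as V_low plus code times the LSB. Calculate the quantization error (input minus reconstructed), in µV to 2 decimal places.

-44.92 µV

LSB = 3.34/2^13 = 407.71 µV.
(V_in − V_low)/LSB = (-1.414 − (−1.67))/0.000407715 = 627.8898 → code 628 (round).
Reconstructed: -1.4139551 V.
V_in − V_rec = -4.49219e-05 V = -44.92 µV.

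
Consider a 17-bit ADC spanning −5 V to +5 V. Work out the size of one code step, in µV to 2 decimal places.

76.29 µV

Full-scale span = 10 V.
LSB = 10 / 2^17 = 10 / 131072 = 7.62939e-05 V = 76.29 µV.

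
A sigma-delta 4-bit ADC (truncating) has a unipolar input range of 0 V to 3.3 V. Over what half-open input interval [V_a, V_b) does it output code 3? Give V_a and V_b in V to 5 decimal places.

LSB = 3.3/2^4 = 206.250 mV.
V_a = V_low + 3·LSB = 0.61875 V; V_b = V_low + 4·LSB = 0.825 V.

[0.61875 V, 0.82500 V)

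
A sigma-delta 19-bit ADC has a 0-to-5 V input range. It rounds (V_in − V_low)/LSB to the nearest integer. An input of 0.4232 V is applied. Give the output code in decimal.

code 44376

With 524288 levels over 5 V, one step is 9.54 µV.
(V_in − V_low)/LSB = (0.4232 − 0) / 9.53674e-06 = 44375.736.
So the output code is 44376.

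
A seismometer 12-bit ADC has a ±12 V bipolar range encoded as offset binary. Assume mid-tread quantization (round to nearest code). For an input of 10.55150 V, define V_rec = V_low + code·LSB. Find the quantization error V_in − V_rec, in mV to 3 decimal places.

-1.234 mV

One LSB is 24 V / 4096 = 5.859 mV.
(10.55150 − (−12))/0.00585938 = 3848.7893; round gives code 3849.
Code 3849 maps back to (−12) + 3849×0.00585938 V = 10.552734 V.
Error = 10.55150 − 10.552734 = -0.00123438 V = -1.234 mV.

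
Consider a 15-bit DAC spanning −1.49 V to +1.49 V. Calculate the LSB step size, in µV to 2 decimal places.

Full-scale span = 2.98 V.
LSB = 2.98 / 2^15 = 2.98 / 32768 = 9.09424e-05 V = 90.94 µV.

90.94 µV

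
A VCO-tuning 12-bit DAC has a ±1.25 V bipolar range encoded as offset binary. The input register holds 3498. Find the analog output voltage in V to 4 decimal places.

0.8850 V

LSB = 2.5 V / 2^12 = 0.610 mV.
V_out = (−1.25) + 3498 × 0.000610352 V = 0.88501 V.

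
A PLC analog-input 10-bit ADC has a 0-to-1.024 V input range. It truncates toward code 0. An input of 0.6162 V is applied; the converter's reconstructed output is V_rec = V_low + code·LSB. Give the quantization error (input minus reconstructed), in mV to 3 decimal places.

0.200 mV

One LSB is 1.024 V / 1024 = 1.000 mV.
(0.6162 − 0)/0.001 = 616.2000; ⌊·⌋ gives code 616.
Code 616 maps back to 0 + 616×0.001 V = 0.616 V.
Difference: 0.0002 V → 0.200 mV.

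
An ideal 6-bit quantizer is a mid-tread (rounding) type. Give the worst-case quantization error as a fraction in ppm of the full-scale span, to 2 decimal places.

Rounding → worst-case error = ½ LSB = V_FS/2^7, so 1e+06/128 = 7812.5 ppm of full scale.

7812.50 ppm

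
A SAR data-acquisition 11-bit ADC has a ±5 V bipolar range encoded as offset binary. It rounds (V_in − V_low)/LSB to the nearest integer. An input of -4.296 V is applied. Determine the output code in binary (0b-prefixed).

Full-scale span = 10 V; LSB = 10/2^11 = 4.883 mV.
Input sits at 144.179 steps above V_low.
round(144.179) = 144.
In binary (0b-prefixed): 0b10010000.

code 0b10010000 (decimal 144)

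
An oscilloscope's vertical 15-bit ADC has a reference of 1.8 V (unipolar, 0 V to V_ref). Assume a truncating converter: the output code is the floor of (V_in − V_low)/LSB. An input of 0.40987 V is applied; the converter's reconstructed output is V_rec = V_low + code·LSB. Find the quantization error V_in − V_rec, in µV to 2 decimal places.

25.03 µV

One LSB is 1.8 V / 32768 = 54.93 µV.
Scaled input = 7461.4556 LSBs, so code = 7461.
Code 7461 maps back to 0 + 7461×5.49316e-05 V = 0.40984497 V.
Difference: 2.50293e-05 V → 25.03 µV.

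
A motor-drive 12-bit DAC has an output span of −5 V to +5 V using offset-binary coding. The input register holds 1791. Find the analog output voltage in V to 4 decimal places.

LSB = 10 V / 2^12 = 2.441 mV.
V_out = (−5) + 1791 × 0.00244141 V = -0.627441 V.

-0.6274 V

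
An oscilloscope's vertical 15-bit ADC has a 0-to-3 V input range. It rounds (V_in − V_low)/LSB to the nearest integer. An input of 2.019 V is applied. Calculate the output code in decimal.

Full-scale span = 3 V; LSB = 3/2^15 = 91.55 µV.
(V_in − V_low)/LSB = (2.019 − 0) / 9.15527e-05 = 22052.864.
round(22052.864) = 22053.

code 22053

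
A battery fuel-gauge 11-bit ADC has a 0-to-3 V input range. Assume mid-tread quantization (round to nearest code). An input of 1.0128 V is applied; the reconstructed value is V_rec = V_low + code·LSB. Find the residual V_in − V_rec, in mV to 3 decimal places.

0.593 mV

LSB = 3/2^11 = 1.465 mV.
(1.0128 − 0)/0.00146484 = 691.4048; round gives code 691.
Code 691 maps back to 0 + 691×0.00146484 V = 1.012207 V.
V_in − V_rec = 0.000592969 V = 0.593 mV.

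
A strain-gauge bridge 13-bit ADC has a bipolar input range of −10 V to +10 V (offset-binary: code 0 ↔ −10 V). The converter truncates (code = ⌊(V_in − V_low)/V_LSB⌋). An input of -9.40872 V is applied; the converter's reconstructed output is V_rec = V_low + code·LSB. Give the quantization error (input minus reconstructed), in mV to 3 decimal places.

0.460 mV

Step size: 20 V ÷ 2^13 = 2.441 mV.
(-9.40872 − (−10))/0.00244141 = 242.1883; ⌊·⌋ gives code 242.
Code 242 maps back to (−10) + 242×0.00244141 V = -9.4091797 V.
Error = -9.40872 − (−9.4091797) = 0.000459688 V = 0.460 mV.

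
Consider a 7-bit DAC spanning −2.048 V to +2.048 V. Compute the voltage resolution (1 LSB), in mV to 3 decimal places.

32.000 mV

Full-scale span = 4.096 V.
LSB = 4.096 / 2^7 = 4.096 / 128 = 0.032 V = 32.000 mV.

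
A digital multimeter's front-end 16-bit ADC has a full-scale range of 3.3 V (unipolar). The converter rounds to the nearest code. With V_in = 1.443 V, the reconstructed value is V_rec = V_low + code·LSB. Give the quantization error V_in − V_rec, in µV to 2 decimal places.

5.31 µV

LSB = 3.3/2^16 = 50.35 µV.
(V_in − V_low)/LSB = (1.443 − 0)/5.0354e-05 = 28657.1055 → code 28657 (round).
Code 28657 maps back to 0 + 28657×5.0354e-05 V = 1.4429947 V.
Error = 1.443 − 1.4429947 = 5.31006e-06 V = 5.31 µV.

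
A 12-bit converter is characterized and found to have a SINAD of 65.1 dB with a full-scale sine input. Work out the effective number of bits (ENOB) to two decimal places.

10.52 bits

ENOB = (SINAD − 1.76) / 6.02 = (65.1 − 1.76)/6.02 = 10.522.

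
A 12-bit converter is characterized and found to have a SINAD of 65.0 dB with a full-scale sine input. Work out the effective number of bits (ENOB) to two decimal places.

10.50 bits

ENOB = (SINAD − 1.76) / 6.02 = (65.0 − 1.76)/6.02 = 10.505.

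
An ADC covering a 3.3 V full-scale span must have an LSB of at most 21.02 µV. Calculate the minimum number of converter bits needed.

Number of steps required ≥ 3.3 V / 21.02 µV = 156993.34.
Need 2^N ≥ 156993.34; 2^17 = 131072, 2^18 = 262144.
Minimum N = 18.

18 bits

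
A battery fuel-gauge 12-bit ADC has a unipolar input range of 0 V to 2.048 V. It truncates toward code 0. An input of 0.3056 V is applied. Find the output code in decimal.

Full-scale span = 2.048 V; LSB = 2.048/2^12 = 0.500 mV.
(V_in − V_low)/LSB = (0.3056 − 0) / 0.0005 = 611.200.
Floor → code 611.

code 611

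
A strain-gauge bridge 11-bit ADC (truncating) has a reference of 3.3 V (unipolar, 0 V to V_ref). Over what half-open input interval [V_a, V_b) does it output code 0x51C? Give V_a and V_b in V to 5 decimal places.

LSB = 3.3/2^11 = 1.611 mV.
Code 0x51C = 1308 decimal.
V_a = V_low + 1308·LSB = 2.10762 V; V_b = V_low + 1309·LSB = 2.10923 V.

[2.10762 V, 2.10923 V)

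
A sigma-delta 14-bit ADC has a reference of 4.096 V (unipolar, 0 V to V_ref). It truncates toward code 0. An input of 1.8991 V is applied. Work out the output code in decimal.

code 7596

Full-scale span = 4.096 V; LSB = 4.096/2^14 = 250.00 µV.
(1.8991 − 0) / 0.00025 = 7596.400 LSBs.
⌊·⌋(7596.400) = 7596.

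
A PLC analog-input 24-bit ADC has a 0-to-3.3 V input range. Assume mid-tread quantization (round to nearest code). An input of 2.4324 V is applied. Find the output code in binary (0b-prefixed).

Full-scale span = 3.3 V; LSB = 3.3/2^24 = 0.20 µV.
(2.4324 − 0) / 1.96695e-07 = 12366333.393 LSBs.
Round → code 12366333.
In binary (0b-prefixed): 0b101111001011000111111101.

code 0b101111001011000111111101 (decimal 12366333)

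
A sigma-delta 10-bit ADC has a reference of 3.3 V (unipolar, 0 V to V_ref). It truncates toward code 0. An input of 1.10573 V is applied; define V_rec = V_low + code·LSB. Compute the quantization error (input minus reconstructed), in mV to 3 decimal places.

LSB = 3.3/2^10 = 3.223 mV.
(1.10573 − 0)/0.00322266 = 343.1114; ⌊·⌋ gives code 343.
V_rec = 0 + 343·0.00322266 = 1.1053711 V.
V_in − V_rec = 0.000358906 V = 0.359 mV.

0.359 mV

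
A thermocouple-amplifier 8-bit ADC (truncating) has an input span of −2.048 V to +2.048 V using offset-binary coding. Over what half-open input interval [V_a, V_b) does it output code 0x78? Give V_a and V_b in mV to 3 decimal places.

LSB = 4.096/2^8 = 16.000 mV.
Code 0x78 = 120 decimal.
V_a = V_low + 120·LSB = -0.128 V; V_b = V_low + 121·LSB = -0.112 V.

[-128.000 mV, -112.000 mV)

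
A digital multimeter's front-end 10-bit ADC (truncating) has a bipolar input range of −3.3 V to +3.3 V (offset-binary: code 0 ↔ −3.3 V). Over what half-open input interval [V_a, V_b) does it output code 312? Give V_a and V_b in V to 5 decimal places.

[-1.28906 V, -1.28262 V)

LSB = 6.6/2^10 = 6.445 mV.
V_a = V_low + 312·LSB = -1.28906 V; V_b = V_low + 313·LSB = -1.28262 V.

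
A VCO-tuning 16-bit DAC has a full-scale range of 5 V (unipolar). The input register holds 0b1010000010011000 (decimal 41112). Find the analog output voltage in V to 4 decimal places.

LSB = 5 V / 2^16 = 76.29 µV.
Code 0b1010000010011000 = 41112 decimal.
V_out = 0 + 41112 × 7.62939e-05 V = 3.1366 V.

3.1366 V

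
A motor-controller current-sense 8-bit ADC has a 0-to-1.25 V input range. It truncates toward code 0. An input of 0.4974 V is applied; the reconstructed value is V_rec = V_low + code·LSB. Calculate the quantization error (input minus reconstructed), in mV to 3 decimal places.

4.236 mV

Step size: 1.25 V ÷ 2^8 = 4.883 mV.
(V_in − V_low)/LSB = (0.4974 − 0)/0.00488281 = 101.8675 → code 101 (floor).
Reconstructed: 0.49316406 V.
Error = 0.4974 − 0.49316406 = 0.00423594 V = 4.236 mV.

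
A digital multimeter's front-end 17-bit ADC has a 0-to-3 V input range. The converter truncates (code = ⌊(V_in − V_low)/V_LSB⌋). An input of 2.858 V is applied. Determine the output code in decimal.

LSB = 3 V / 131072 = 22.89 µV.
(V_in − V_low)/LSB = (2.858 − 0) / 2.28882e-05 = 124867.925.
So the output code is 124867.

code 124867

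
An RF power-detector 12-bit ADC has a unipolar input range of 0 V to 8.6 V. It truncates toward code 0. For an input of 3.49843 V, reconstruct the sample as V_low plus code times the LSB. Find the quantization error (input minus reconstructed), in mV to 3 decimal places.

0.481 mV

Step size: 8.6 V ÷ 2^12 = 2.100 mV.
(3.49843 − 0)/0.00209961 = 1666.2290; ⌊·⌋ gives code 1666.
V_rec = 0 + 1666·0.00209961 = 3.4979492 V.
Difference: 0.000480781 V → 0.481 mV.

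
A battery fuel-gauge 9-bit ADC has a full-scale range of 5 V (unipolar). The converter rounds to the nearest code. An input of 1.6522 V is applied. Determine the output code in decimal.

LSB = 5 V / 512 = 9.766 mV.
Input sits at 169.185 steps above V_low.
Round → code 169.

code 169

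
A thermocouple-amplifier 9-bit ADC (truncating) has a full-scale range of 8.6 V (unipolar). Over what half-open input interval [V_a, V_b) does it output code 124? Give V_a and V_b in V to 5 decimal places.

LSB = 8.6/2^9 = 16.797 mV.
V_a = V_low + 124·LSB = 2.08281 V; V_b = V_low + 125·LSB = 2.09961 V.

[2.08281 V, 2.09961 V)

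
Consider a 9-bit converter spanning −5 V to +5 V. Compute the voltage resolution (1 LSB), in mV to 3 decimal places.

19.531 mV

Full-scale span = 10 V.
LSB = 10 / 2^9 = 10 / 512 = 0.0195312 V = 19.531 mV.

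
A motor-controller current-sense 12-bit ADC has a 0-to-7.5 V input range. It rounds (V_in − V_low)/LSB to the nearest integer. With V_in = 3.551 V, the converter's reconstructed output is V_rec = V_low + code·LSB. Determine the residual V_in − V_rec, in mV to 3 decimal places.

0.585 mV

LSB = 7.5/2^12 = 1.831 mV.
Scaled input = 1939.3195 LSBs, so code = 1939.
Reconstructed: 3.550415 V.
V_in − V_rec = 0.000584961 V = 0.585 mV.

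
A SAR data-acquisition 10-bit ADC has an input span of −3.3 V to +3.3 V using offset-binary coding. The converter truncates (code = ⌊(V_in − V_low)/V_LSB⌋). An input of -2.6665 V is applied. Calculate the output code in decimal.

LSB = 6.6 V / 1024 = 6.445 mV.
Input sits at 98.288 steps above V_low.
⌊·⌋(98.288) = 98.

code 98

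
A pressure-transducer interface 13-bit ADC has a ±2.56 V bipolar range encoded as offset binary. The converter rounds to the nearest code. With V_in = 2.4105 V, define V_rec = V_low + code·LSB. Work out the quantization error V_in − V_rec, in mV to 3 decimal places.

-0.125 mV

LSB = 5.12/2^13 = 0.625 mV.
(2.4105 − (−2.56))/0.000625 = 7952.8000; round gives code 7953.
Reconstructed: 2.410625 V.
V_in − V_rec = -0.000125 V = -0.125 mV.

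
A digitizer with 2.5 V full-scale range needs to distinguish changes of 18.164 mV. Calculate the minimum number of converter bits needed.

Number of steps required ≥ 2.5 V / 18.164 mV = 137.63.
Need 2^N ≥ 137.63; 2^7 = 128, 2^8 = 256.
Minimum N = 8.

8 bits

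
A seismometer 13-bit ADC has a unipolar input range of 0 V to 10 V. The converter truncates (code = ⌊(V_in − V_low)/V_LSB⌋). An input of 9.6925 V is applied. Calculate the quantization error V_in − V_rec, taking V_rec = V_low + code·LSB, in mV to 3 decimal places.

0.117 mV

LSB = 10/2^13 = 1.221 mV.
(9.6925 − 0)/0.0012207 = 7940.0960; ⌊·⌋ gives code 7940.
V_rec = 0 + 7940·0.0012207 = 9.6923828 V.
Error = 9.6925 − 9.6923828 = 0.000117187 V = 0.117 mV.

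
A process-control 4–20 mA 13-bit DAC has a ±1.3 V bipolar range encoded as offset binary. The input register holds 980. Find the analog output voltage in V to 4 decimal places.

-0.9890 V

LSB = 2.6 V / 2^13 = 317.38 µV.
V_out = (−1.3) + 980 × 0.000317383 V = -0.988965 V.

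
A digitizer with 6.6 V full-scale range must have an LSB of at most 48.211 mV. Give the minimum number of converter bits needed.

Number of steps required ≥ 6.6 V / 48.211 mV = 136.90.
Need 2^N ≥ 136.90; 2^7 = 128, 2^8 = 256.
Minimum N = 8.

8 bits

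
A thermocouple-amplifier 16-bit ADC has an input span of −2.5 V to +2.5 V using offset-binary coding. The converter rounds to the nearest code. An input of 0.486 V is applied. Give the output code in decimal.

code 39138

LSB = 5 V / 65536 = 76.29 µV.
(V_in − V_low)/LSB = (0.486 − (−2.5)) / 7.62939e-05 = 39138.099.
Round → code 39138.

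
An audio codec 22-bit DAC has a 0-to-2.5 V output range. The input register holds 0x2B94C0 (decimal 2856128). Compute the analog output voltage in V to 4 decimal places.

1.7024 V

LSB = 2.5 V / 2^22 = 0.60 µV.
Code 0x2B94C0 = 2856128 decimal.
V_out = 0 + 2856128 × 5.96046e-07 V = 1.70238 V.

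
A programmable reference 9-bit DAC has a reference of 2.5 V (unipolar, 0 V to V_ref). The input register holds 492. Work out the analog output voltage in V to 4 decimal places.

2.4023 V

LSB = 2.5 V / 2^9 = 4.883 mV.
V_out = 0 + 492 × 0.00488281 V = 2.40234 V.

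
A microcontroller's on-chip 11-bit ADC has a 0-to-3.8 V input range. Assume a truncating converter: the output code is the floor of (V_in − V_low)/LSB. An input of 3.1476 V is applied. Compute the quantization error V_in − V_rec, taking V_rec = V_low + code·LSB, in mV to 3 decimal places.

0.725 mV

Step size: 3.8 V ÷ 2^11 = 1.855 mV.
(V_in − V_low)/LSB = (3.1476 − 0)/0.00185547 = 1696.3907 → code 1696 (floor).
Code 1696 maps back to 0 + 1696×0.00185547 V = 3.146875 V.
Difference: 0.000725 V → 0.725 mV.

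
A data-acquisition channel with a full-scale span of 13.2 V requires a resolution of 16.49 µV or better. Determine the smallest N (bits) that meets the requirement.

Number of steps required ≥ 13.2 V / 16.49 µV = 800485.14.
Need 2^N ≥ 800485.14; 2^19 = 524288, 2^20 = 1048576.
Minimum N = 20.

20 bits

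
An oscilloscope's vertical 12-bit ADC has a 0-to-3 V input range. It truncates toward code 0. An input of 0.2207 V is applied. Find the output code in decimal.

code 301

LSB = 3 V / 4096 = 0.732 mV.
Input sits at 301.329 steps above V_low.
So the output code is 301.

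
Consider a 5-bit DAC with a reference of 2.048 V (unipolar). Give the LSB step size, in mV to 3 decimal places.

Full-scale span = 2.048 V.
LSB = 2.048 / 2^5 = 2.048 / 32 = 0.064 V = 64.000 mV.

64.000 mV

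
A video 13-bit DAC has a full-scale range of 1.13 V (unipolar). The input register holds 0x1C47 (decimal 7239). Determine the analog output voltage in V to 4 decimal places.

LSB = 1.13 V / 2^13 = 137.94 µV.
Code 0x1C47 = 7239 decimal.
V_out = 0 + 7239 × 0.000137939 V = 0.998544 V.

0.9985 V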